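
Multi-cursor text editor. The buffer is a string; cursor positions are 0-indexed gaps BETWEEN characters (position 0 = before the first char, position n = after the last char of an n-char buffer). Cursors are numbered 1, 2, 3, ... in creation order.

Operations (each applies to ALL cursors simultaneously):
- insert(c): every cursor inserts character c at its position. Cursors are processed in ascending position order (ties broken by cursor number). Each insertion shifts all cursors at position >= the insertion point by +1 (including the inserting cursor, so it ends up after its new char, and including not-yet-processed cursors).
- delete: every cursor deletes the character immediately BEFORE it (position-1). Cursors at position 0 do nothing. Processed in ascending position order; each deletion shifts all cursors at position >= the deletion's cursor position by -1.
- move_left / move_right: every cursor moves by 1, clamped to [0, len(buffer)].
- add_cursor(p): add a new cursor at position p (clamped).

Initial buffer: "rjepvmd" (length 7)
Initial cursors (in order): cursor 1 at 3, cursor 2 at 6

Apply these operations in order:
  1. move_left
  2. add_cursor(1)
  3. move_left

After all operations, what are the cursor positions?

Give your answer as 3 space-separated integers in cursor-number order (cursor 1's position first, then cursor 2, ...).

After op 1 (move_left): buffer="rjepvmd" (len 7), cursors c1@2 c2@5, authorship .......
After op 2 (add_cursor(1)): buffer="rjepvmd" (len 7), cursors c3@1 c1@2 c2@5, authorship .......
After op 3 (move_left): buffer="rjepvmd" (len 7), cursors c3@0 c1@1 c2@4, authorship .......

Answer: 1 4 0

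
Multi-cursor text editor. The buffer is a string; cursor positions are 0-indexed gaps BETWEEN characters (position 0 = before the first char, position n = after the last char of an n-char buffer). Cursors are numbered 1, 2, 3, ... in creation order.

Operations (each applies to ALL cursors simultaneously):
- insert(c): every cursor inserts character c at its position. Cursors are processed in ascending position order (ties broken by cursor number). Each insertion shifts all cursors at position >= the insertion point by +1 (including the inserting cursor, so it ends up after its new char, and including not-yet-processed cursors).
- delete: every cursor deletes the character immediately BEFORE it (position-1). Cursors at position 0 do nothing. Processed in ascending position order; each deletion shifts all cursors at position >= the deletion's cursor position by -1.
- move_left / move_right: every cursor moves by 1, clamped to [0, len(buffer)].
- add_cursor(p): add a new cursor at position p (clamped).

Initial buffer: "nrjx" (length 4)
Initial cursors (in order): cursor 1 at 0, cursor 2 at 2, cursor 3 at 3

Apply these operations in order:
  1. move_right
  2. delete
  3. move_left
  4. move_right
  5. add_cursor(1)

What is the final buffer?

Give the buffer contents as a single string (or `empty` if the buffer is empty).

After op 1 (move_right): buffer="nrjx" (len 4), cursors c1@1 c2@3 c3@4, authorship ....
After op 2 (delete): buffer="r" (len 1), cursors c1@0 c2@1 c3@1, authorship .
After op 3 (move_left): buffer="r" (len 1), cursors c1@0 c2@0 c3@0, authorship .
After op 4 (move_right): buffer="r" (len 1), cursors c1@1 c2@1 c3@1, authorship .
After op 5 (add_cursor(1)): buffer="r" (len 1), cursors c1@1 c2@1 c3@1 c4@1, authorship .

Answer: r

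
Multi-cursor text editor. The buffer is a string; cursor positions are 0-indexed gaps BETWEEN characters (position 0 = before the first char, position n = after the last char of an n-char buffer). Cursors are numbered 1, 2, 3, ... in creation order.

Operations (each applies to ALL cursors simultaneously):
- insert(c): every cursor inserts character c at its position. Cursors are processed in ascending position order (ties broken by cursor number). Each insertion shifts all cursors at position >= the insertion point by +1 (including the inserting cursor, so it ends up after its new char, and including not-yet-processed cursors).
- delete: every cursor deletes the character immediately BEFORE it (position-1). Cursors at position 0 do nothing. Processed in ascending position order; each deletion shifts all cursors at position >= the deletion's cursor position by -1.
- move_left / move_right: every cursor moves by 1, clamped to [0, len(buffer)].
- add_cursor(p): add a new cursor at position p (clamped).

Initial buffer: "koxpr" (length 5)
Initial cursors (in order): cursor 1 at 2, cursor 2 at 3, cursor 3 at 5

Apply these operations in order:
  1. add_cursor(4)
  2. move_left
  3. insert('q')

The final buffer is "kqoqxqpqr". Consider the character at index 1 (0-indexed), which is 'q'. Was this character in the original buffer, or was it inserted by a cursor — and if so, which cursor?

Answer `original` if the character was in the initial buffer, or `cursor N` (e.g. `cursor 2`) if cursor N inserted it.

Answer: cursor 1

Derivation:
After op 1 (add_cursor(4)): buffer="koxpr" (len 5), cursors c1@2 c2@3 c4@4 c3@5, authorship .....
After op 2 (move_left): buffer="koxpr" (len 5), cursors c1@1 c2@2 c4@3 c3@4, authorship .....
After op 3 (insert('q')): buffer="kqoqxqpqr" (len 9), cursors c1@2 c2@4 c4@6 c3@8, authorship .1.2.4.3.
Authorship (.=original, N=cursor N): . 1 . 2 . 4 . 3 .
Index 1: author = 1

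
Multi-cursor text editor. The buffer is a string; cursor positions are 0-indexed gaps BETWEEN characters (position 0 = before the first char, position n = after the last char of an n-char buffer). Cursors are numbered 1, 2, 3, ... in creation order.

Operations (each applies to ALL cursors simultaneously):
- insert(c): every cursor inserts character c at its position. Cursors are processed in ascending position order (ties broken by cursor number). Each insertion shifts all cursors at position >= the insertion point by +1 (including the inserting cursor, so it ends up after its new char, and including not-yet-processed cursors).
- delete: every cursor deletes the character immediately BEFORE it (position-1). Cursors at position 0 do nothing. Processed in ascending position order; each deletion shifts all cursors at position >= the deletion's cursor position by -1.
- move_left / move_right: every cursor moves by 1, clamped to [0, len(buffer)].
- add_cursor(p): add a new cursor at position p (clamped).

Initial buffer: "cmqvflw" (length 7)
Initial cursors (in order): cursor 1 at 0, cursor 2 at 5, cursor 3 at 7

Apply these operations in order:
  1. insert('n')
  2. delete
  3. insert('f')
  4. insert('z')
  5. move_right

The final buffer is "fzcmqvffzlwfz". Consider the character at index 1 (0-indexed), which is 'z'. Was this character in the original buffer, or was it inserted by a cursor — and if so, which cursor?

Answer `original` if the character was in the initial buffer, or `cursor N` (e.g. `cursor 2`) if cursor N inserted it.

Answer: cursor 1

Derivation:
After op 1 (insert('n')): buffer="ncmqvfnlwn" (len 10), cursors c1@1 c2@7 c3@10, authorship 1.....2..3
After op 2 (delete): buffer="cmqvflw" (len 7), cursors c1@0 c2@5 c3@7, authorship .......
After op 3 (insert('f')): buffer="fcmqvfflwf" (len 10), cursors c1@1 c2@7 c3@10, authorship 1.....2..3
After op 4 (insert('z')): buffer="fzcmqvffzlwfz" (len 13), cursors c1@2 c2@9 c3@13, authorship 11.....22..33
After op 5 (move_right): buffer="fzcmqvffzlwfz" (len 13), cursors c1@3 c2@10 c3@13, authorship 11.....22..33
Authorship (.=original, N=cursor N): 1 1 . . . . . 2 2 . . 3 3
Index 1: author = 1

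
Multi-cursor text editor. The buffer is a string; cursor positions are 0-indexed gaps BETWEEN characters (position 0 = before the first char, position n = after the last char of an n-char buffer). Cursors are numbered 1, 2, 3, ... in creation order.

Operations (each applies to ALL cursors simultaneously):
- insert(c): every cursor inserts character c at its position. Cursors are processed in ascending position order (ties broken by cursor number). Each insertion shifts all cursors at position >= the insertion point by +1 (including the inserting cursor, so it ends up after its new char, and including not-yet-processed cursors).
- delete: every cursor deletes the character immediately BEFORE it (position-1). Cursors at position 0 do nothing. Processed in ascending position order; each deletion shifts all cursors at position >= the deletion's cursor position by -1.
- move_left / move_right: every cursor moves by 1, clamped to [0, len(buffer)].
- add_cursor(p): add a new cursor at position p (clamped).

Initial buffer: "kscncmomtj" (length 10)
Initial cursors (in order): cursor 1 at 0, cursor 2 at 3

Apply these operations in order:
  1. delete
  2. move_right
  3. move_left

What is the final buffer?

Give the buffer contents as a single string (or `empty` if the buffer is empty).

Answer: ksncmomtj

Derivation:
After op 1 (delete): buffer="ksncmomtj" (len 9), cursors c1@0 c2@2, authorship .........
After op 2 (move_right): buffer="ksncmomtj" (len 9), cursors c1@1 c2@3, authorship .........
After op 3 (move_left): buffer="ksncmomtj" (len 9), cursors c1@0 c2@2, authorship .........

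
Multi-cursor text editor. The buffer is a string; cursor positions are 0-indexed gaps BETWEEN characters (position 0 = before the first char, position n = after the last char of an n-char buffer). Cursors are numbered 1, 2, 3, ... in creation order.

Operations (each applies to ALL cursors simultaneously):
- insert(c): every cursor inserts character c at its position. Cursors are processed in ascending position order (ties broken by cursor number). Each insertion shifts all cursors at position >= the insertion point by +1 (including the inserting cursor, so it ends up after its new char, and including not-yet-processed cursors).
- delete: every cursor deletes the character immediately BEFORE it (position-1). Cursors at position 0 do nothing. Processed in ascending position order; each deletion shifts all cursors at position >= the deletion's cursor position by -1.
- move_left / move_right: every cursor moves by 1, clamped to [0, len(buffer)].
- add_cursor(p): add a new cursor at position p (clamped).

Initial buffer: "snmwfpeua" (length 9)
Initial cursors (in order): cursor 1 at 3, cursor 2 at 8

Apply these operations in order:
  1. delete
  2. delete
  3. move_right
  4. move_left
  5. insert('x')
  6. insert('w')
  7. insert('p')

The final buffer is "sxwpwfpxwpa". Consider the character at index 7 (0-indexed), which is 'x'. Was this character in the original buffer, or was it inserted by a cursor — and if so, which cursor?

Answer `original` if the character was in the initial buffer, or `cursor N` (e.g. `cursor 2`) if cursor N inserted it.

Answer: cursor 2

Derivation:
After op 1 (delete): buffer="snwfpea" (len 7), cursors c1@2 c2@6, authorship .......
After op 2 (delete): buffer="swfpa" (len 5), cursors c1@1 c2@4, authorship .....
After op 3 (move_right): buffer="swfpa" (len 5), cursors c1@2 c2@5, authorship .....
After op 4 (move_left): buffer="swfpa" (len 5), cursors c1@1 c2@4, authorship .....
After op 5 (insert('x')): buffer="sxwfpxa" (len 7), cursors c1@2 c2@6, authorship .1...2.
After op 6 (insert('w')): buffer="sxwwfpxwa" (len 9), cursors c1@3 c2@8, authorship .11...22.
After op 7 (insert('p')): buffer="sxwpwfpxwpa" (len 11), cursors c1@4 c2@10, authorship .111...222.
Authorship (.=original, N=cursor N): . 1 1 1 . . . 2 2 2 .
Index 7: author = 2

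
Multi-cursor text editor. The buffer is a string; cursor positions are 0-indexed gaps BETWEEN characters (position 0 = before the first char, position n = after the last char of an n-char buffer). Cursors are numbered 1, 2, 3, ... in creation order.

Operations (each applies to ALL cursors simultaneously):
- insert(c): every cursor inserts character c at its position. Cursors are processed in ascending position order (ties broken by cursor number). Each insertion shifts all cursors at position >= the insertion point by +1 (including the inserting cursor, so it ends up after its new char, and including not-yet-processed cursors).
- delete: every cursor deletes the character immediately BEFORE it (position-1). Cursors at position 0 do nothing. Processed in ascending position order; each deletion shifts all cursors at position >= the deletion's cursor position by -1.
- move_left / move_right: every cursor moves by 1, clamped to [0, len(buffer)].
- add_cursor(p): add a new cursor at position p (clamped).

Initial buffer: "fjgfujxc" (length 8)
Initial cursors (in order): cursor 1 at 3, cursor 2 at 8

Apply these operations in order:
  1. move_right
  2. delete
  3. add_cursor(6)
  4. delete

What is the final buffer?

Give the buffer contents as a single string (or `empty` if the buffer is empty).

Answer: fju

Derivation:
After op 1 (move_right): buffer="fjgfujxc" (len 8), cursors c1@4 c2@8, authorship ........
After op 2 (delete): buffer="fjgujx" (len 6), cursors c1@3 c2@6, authorship ......
After op 3 (add_cursor(6)): buffer="fjgujx" (len 6), cursors c1@3 c2@6 c3@6, authorship ......
After op 4 (delete): buffer="fju" (len 3), cursors c1@2 c2@3 c3@3, authorship ...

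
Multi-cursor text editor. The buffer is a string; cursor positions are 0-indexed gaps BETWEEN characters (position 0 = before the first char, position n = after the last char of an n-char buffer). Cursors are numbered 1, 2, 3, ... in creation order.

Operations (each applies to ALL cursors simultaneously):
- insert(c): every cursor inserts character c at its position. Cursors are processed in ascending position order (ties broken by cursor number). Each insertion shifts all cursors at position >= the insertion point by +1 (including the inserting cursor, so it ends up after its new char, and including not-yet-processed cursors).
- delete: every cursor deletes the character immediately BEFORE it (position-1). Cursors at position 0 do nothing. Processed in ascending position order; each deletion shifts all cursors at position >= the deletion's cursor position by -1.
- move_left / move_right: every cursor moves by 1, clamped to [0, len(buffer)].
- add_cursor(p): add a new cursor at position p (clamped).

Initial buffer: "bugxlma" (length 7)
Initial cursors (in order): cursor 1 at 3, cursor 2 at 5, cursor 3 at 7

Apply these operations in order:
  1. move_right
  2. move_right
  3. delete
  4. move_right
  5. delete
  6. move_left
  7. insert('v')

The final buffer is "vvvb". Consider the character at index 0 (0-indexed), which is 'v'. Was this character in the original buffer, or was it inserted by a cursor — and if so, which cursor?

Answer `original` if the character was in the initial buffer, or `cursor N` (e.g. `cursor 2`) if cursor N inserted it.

After op 1 (move_right): buffer="bugxlma" (len 7), cursors c1@4 c2@6 c3@7, authorship .......
After op 2 (move_right): buffer="bugxlma" (len 7), cursors c1@5 c2@7 c3@7, authorship .......
After op 3 (delete): buffer="bugx" (len 4), cursors c1@4 c2@4 c3@4, authorship ....
After op 4 (move_right): buffer="bugx" (len 4), cursors c1@4 c2@4 c3@4, authorship ....
After op 5 (delete): buffer="b" (len 1), cursors c1@1 c2@1 c3@1, authorship .
After op 6 (move_left): buffer="b" (len 1), cursors c1@0 c2@0 c3@0, authorship .
After op 7 (insert('v')): buffer="vvvb" (len 4), cursors c1@3 c2@3 c3@3, authorship 123.
Authorship (.=original, N=cursor N): 1 2 3 .
Index 0: author = 1

Answer: cursor 1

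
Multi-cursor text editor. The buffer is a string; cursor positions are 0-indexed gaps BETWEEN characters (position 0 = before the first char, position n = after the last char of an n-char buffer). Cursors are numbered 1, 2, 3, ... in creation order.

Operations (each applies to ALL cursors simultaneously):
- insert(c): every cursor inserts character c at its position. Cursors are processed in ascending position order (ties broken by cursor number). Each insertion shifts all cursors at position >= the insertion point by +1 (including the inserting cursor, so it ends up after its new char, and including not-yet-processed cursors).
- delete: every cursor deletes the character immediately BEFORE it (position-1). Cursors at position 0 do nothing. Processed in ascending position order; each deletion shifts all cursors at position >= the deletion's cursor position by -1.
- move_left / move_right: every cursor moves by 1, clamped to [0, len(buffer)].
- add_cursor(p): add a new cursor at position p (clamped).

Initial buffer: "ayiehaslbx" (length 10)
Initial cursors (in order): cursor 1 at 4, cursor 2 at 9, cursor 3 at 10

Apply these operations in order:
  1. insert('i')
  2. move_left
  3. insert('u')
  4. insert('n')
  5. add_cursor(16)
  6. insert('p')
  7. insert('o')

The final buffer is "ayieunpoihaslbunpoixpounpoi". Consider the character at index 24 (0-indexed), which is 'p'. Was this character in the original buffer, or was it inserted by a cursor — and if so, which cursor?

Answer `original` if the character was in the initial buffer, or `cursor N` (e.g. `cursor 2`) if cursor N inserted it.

Answer: cursor 3

Derivation:
After op 1 (insert('i')): buffer="ayieihaslbixi" (len 13), cursors c1@5 c2@11 c3@13, authorship ....1.....2.3
After op 2 (move_left): buffer="ayieihaslbixi" (len 13), cursors c1@4 c2@10 c3@12, authorship ....1.....2.3
After op 3 (insert('u')): buffer="ayieuihaslbuixui" (len 16), cursors c1@5 c2@12 c3@15, authorship ....11.....22.33
After op 4 (insert('n')): buffer="ayieunihaslbunixuni" (len 19), cursors c1@6 c2@14 c3@18, authorship ....111.....222.333
After op 5 (add_cursor(16)): buffer="ayieunihaslbunixuni" (len 19), cursors c1@6 c2@14 c4@16 c3@18, authorship ....111.....222.333
After op 6 (insert('p')): buffer="ayieunpihaslbunpixpunpi" (len 23), cursors c1@7 c2@16 c4@19 c3@22, authorship ....1111.....2222.43333
After op 7 (insert('o')): buffer="ayieunpoihaslbunpoixpounpoi" (len 27), cursors c1@8 c2@18 c4@22 c3@26, authorship ....11111.....22222.4433333
Authorship (.=original, N=cursor N): . . . . 1 1 1 1 1 . . . . . 2 2 2 2 2 . 4 4 3 3 3 3 3
Index 24: author = 3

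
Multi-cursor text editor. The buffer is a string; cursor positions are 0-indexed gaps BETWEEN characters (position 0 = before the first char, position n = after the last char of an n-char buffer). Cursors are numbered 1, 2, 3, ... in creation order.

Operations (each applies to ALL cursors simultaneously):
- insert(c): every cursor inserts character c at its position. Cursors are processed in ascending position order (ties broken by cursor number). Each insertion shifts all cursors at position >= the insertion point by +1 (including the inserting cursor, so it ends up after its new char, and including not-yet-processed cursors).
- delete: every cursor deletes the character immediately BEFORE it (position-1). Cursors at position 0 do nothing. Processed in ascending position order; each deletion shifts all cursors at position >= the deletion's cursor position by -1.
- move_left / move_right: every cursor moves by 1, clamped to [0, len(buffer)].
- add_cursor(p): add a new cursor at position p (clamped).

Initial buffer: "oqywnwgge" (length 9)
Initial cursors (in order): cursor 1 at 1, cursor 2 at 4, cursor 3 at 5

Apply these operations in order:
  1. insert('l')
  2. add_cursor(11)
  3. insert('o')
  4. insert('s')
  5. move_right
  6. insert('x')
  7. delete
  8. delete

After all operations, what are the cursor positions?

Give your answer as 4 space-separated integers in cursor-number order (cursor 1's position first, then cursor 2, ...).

After op 1 (insert('l')): buffer="olqywlnlwgge" (len 12), cursors c1@2 c2@6 c3@8, authorship .1...2.3....
After op 2 (add_cursor(11)): buffer="olqywlnlwgge" (len 12), cursors c1@2 c2@6 c3@8 c4@11, authorship .1...2.3....
After op 3 (insert('o')): buffer="oloqywlonlowggoe" (len 16), cursors c1@3 c2@8 c3@11 c4@15, authorship .11...22.33...4.
After op 4 (insert('s')): buffer="olosqywlosnloswggose" (len 20), cursors c1@4 c2@10 c3@14 c4@19, authorship .111...222.333...44.
After op 5 (move_right): buffer="olosqywlosnloswggose" (len 20), cursors c1@5 c2@11 c3@15 c4@20, authorship .111...222.333...44.
After op 6 (insert('x')): buffer="olosqxywlosnxloswxggosex" (len 24), cursors c1@6 c2@13 c3@18 c4@24, authorship .111.1..222.2333.3..44.4
After op 7 (delete): buffer="olosqywlosnloswggose" (len 20), cursors c1@5 c2@11 c3@15 c4@20, authorship .111...222.333...44.
After op 8 (delete): buffer="olosywloslosggos" (len 16), cursors c1@4 c2@9 c3@12 c4@16, authorship .111..222333..44

Answer: 4 9 12 16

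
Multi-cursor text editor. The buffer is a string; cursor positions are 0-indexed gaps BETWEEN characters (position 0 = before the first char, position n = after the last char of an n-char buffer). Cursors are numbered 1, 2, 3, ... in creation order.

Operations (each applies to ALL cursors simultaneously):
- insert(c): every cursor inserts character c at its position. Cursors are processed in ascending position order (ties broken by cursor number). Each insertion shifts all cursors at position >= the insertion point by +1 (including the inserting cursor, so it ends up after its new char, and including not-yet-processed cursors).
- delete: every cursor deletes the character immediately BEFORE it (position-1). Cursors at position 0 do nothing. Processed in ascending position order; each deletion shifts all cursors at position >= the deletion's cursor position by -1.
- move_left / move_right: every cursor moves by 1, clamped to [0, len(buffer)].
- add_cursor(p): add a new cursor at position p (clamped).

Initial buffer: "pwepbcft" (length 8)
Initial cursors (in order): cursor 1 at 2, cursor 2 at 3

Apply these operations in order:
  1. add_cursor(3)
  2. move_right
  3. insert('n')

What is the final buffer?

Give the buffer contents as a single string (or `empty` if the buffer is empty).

After op 1 (add_cursor(3)): buffer="pwepbcft" (len 8), cursors c1@2 c2@3 c3@3, authorship ........
After op 2 (move_right): buffer="pwepbcft" (len 8), cursors c1@3 c2@4 c3@4, authorship ........
After op 3 (insert('n')): buffer="pwenpnnbcft" (len 11), cursors c1@4 c2@7 c3@7, authorship ...1.23....

Answer: pwenpnnbcft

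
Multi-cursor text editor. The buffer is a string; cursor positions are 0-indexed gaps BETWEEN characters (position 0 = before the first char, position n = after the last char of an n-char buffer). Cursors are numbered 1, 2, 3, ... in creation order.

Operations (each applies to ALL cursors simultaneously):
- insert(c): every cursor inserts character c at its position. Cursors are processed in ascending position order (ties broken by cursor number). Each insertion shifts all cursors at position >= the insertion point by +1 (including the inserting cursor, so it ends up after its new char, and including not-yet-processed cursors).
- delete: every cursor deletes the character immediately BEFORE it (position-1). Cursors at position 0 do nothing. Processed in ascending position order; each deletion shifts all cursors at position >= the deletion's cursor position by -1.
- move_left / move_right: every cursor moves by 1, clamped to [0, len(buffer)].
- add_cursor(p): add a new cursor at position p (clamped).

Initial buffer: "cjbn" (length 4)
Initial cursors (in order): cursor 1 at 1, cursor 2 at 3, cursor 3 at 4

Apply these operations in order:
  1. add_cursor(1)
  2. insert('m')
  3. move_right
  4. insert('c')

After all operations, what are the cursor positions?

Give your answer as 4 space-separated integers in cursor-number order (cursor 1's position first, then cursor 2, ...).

Answer: 6 10 12 6

Derivation:
After op 1 (add_cursor(1)): buffer="cjbn" (len 4), cursors c1@1 c4@1 c2@3 c3@4, authorship ....
After op 2 (insert('m')): buffer="cmmjbmnm" (len 8), cursors c1@3 c4@3 c2@6 c3@8, authorship .14..2.3
After op 3 (move_right): buffer="cmmjbmnm" (len 8), cursors c1@4 c4@4 c2@7 c3@8, authorship .14..2.3
After op 4 (insert('c')): buffer="cmmjccbmncmc" (len 12), cursors c1@6 c4@6 c2@10 c3@12, authorship .14.14.2.233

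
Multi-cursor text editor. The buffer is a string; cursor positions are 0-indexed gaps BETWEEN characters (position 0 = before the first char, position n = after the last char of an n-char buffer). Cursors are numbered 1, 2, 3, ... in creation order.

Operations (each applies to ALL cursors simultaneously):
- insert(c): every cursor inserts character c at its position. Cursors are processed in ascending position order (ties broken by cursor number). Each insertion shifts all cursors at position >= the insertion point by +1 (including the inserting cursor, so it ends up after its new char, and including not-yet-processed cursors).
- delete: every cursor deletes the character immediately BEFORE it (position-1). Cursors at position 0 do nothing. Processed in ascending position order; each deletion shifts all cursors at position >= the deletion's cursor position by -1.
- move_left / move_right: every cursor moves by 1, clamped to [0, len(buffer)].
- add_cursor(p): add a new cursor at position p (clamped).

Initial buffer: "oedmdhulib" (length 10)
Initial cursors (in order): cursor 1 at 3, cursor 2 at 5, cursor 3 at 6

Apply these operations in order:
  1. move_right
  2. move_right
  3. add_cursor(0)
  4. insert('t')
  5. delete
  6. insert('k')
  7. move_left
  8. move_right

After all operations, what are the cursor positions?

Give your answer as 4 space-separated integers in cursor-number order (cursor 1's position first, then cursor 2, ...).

Answer: 7 10 12 1

Derivation:
After op 1 (move_right): buffer="oedmdhulib" (len 10), cursors c1@4 c2@6 c3@7, authorship ..........
After op 2 (move_right): buffer="oedmdhulib" (len 10), cursors c1@5 c2@7 c3@8, authorship ..........
After op 3 (add_cursor(0)): buffer="oedmdhulib" (len 10), cursors c4@0 c1@5 c2@7 c3@8, authorship ..........
After op 4 (insert('t')): buffer="toedmdthutltib" (len 14), cursors c4@1 c1@7 c2@10 c3@12, authorship 4.....1..2.3..
After op 5 (delete): buffer="oedmdhulib" (len 10), cursors c4@0 c1@5 c2@7 c3@8, authorship ..........
After op 6 (insert('k')): buffer="koedmdkhuklkib" (len 14), cursors c4@1 c1@7 c2@10 c3@12, authorship 4.....1..2.3..
After op 7 (move_left): buffer="koedmdkhuklkib" (len 14), cursors c4@0 c1@6 c2@9 c3@11, authorship 4.....1..2.3..
After op 8 (move_right): buffer="koedmdkhuklkib" (len 14), cursors c4@1 c1@7 c2@10 c3@12, authorship 4.....1..2.3..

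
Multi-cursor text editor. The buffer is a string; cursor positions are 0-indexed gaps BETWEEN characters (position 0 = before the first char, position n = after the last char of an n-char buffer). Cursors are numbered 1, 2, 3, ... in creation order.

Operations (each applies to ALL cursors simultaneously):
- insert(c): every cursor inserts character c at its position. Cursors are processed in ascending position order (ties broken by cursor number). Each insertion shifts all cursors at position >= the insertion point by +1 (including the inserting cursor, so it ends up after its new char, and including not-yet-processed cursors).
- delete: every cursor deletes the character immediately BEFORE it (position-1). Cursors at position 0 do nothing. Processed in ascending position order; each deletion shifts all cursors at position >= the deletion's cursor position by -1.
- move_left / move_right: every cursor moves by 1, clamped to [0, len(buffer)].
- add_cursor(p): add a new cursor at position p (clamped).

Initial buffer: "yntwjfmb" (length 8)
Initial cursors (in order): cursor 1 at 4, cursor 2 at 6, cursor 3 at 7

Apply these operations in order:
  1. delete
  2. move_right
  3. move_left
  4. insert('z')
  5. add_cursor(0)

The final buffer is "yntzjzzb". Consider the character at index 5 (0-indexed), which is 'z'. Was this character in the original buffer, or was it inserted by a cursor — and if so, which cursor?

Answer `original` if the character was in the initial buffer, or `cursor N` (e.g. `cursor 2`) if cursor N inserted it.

Answer: cursor 2

Derivation:
After op 1 (delete): buffer="yntjb" (len 5), cursors c1@3 c2@4 c3@4, authorship .....
After op 2 (move_right): buffer="yntjb" (len 5), cursors c1@4 c2@5 c3@5, authorship .....
After op 3 (move_left): buffer="yntjb" (len 5), cursors c1@3 c2@4 c3@4, authorship .....
After op 4 (insert('z')): buffer="yntzjzzb" (len 8), cursors c1@4 c2@7 c3@7, authorship ...1.23.
After op 5 (add_cursor(0)): buffer="yntzjzzb" (len 8), cursors c4@0 c1@4 c2@7 c3@7, authorship ...1.23.
Authorship (.=original, N=cursor N): . . . 1 . 2 3 .
Index 5: author = 2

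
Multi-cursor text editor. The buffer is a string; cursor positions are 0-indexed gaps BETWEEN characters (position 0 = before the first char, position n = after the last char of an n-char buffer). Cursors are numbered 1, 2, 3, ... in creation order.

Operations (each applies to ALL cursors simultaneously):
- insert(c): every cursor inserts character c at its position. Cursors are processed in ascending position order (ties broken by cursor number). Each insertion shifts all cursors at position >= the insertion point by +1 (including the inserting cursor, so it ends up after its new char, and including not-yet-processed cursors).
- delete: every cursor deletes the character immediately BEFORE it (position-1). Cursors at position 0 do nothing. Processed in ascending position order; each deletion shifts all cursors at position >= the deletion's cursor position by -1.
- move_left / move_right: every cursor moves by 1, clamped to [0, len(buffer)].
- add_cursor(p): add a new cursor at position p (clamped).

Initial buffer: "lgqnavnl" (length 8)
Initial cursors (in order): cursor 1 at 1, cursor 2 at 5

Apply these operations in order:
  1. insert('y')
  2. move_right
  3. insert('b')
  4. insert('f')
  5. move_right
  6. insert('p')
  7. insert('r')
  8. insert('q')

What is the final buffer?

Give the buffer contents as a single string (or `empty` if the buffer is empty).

Answer: lygbfqprqnayvbfnprql

Derivation:
After op 1 (insert('y')): buffer="lygqnayvnl" (len 10), cursors c1@2 c2@7, authorship .1....2...
After op 2 (move_right): buffer="lygqnayvnl" (len 10), cursors c1@3 c2@8, authorship .1....2...
After op 3 (insert('b')): buffer="lygbqnayvbnl" (len 12), cursors c1@4 c2@10, authorship .1.1...2.2..
After op 4 (insert('f')): buffer="lygbfqnayvbfnl" (len 14), cursors c1@5 c2@12, authorship .1.11...2.22..
After op 5 (move_right): buffer="lygbfqnayvbfnl" (len 14), cursors c1@6 c2@13, authorship .1.11...2.22..
After op 6 (insert('p')): buffer="lygbfqpnayvbfnpl" (len 16), cursors c1@7 c2@15, authorship .1.11.1..2.22.2.
After op 7 (insert('r')): buffer="lygbfqprnayvbfnprl" (len 18), cursors c1@8 c2@17, authorship .1.11.11..2.22.22.
After op 8 (insert('q')): buffer="lygbfqprqnayvbfnprql" (len 20), cursors c1@9 c2@19, authorship .1.11.111..2.22.222.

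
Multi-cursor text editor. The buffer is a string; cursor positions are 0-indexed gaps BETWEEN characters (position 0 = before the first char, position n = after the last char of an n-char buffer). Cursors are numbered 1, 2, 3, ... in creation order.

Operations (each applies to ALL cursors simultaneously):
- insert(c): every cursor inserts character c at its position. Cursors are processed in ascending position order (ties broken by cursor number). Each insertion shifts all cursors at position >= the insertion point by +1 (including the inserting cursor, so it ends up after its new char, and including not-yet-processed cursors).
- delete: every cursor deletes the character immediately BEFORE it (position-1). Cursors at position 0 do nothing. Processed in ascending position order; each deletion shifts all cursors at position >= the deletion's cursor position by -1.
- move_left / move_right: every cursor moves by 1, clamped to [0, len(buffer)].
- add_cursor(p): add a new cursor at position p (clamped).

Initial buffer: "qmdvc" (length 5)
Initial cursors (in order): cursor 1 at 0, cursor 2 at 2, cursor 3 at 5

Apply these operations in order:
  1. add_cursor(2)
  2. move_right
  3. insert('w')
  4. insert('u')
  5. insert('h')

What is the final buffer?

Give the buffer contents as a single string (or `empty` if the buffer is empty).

Answer: qwuhmdwwuuhhvcwuh

Derivation:
After op 1 (add_cursor(2)): buffer="qmdvc" (len 5), cursors c1@0 c2@2 c4@2 c3@5, authorship .....
After op 2 (move_right): buffer="qmdvc" (len 5), cursors c1@1 c2@3 c4@3 c3@5, authorship .....
After op 3 (insert('w')): buffer="qwmdwwvcw" (len 9), cursors c1@2 c2@6 c4@6 c3@9, authorship .1..24..3
After op 4 (insert('u')): buffer="qwumdwwuuvcwu" (len 13), cursors c1@3 c2@9 c4@9 c3@13, authorship .11..2424..33
After op 5 (insert('h')): buffer="qwuhmdwwuuhhvcwuh" (len 17), cursors c1@4 c2@12 c4@12 c3@17, authorship .111..242424..333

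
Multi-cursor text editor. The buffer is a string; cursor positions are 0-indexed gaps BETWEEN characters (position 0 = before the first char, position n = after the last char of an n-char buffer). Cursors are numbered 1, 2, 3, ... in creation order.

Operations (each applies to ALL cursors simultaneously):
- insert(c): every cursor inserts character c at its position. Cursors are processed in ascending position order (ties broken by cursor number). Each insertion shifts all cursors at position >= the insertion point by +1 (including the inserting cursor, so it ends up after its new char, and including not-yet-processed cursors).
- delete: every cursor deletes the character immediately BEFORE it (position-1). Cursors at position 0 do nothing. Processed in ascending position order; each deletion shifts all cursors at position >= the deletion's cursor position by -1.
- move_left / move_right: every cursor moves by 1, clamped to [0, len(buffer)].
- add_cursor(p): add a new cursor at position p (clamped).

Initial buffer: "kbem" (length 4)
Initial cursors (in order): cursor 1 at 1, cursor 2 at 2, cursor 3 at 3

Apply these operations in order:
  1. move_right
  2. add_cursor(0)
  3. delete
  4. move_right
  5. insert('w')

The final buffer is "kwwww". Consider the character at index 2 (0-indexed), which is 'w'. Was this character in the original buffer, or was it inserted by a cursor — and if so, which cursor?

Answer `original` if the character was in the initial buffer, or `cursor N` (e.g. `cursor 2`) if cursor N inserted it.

Answer: cursor 2

Derivation:
After op 1 (move_right): buffer="kbem" (len 4), cursors c1@2 c2@3 c3@4, authorship ....
After op 2 (add_cursor(0)): buffer="kbem" (len 4), cursors c4@0 c1@2 c2@3 c3@4, authorship ....
After op 3 (delete): buffer="k" (len 1), cursors c4@0 c1@1 c2@1 c3@1, authorship .
After op 4 (move_right): buffer="k" (len 1), cursors c1@1 c2@1 c3@1 c4@1, authorship .
After op 5 (insert('w')): buffer="kwwww" (len 5), cursors c1@5 c2@5 c3@5 c4@5, authorship .1234
Authorship (.=original, N=cursor N): . 1 2 3 4
Index 2: author = 2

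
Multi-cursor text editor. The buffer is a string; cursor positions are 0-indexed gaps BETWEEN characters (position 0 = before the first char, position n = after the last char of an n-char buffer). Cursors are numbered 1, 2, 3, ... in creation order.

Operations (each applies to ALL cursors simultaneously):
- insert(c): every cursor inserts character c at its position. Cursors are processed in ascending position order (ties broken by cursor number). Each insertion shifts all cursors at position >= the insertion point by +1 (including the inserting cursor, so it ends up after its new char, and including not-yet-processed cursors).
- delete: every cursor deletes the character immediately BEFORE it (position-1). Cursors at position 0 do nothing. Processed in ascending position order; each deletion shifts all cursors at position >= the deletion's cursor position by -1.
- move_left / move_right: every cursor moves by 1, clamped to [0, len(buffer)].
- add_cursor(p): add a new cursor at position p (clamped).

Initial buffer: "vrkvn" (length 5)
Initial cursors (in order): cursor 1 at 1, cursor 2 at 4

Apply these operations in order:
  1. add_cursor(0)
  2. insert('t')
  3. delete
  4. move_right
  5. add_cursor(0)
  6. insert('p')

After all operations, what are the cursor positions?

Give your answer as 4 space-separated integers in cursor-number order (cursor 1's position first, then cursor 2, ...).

After op 1 (add_cursor(0)): buffer="vrkvn" (len 5), cursors c3@0 c1@1 c2@4, authorship .....
After op 2 (insert('t')): buffer="tvtrkvtn" (len 8), cursors c3@1 c1@3 c2@7, authorship 3.1...2.
After op 3 (delete): buffer="vrkvn" (len 5), cursors c3@0 c1@1 c2@4, authorship .....
After op 4 (move_right): buffer="vrkvn" (len 5), cursors c3@1 c1@2 c2@5, authorship .....
After op 5 (add_cursor(0)): buffer="vrkvn" (len 5), cursors c4@0 c3@1 c1@2 c2@5, authorship .....
After op 6 (insert('p')): buffer="pvprpkvnp" (len 9), cursors c4@1 c3@3 c1@5 c2@9, authorship 4.3.1...2

Answer: 5 9 3 1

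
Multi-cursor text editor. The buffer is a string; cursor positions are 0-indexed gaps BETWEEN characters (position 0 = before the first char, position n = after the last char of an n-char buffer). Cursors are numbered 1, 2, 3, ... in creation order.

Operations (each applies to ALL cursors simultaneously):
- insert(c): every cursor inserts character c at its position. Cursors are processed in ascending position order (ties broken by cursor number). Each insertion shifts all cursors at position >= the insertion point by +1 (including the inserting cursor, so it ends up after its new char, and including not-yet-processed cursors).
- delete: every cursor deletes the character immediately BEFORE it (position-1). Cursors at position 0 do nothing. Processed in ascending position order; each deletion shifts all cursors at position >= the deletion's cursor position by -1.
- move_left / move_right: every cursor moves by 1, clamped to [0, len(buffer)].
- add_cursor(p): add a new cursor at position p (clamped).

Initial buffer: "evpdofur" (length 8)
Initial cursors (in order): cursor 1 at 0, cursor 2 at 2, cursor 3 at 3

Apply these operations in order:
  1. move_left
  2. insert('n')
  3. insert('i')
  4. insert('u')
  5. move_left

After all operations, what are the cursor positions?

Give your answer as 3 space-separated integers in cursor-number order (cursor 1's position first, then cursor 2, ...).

Answer: 2 6 10

Derivation:
After op 1 (move_left): buffer="evpdofur" (len 8), cursors c1@0 c2@1 c3@2, authorship ........
After op 2 (insert('n')): buffer="nenvnpdofur" (len 11), cursors c1@1 c2@3 c3@5, authorship 1.2.3......
After op 3 (insert('i')): buffer="nienivnipdofur" (len 14), cursors c1@2 c2@5 c3@8, authorship 11.22.33......
After op 4 (insert('u')): buffer="niueniuvniupdofur" (len 17), cursors c1@3 c2@7 c3@11, authorship 111.222.333......
After op 5 (move_left): buffer="niueniuvniupdofur" (len 17), cursors c1@2 c2@6 c3@10, authorship 111.222.333......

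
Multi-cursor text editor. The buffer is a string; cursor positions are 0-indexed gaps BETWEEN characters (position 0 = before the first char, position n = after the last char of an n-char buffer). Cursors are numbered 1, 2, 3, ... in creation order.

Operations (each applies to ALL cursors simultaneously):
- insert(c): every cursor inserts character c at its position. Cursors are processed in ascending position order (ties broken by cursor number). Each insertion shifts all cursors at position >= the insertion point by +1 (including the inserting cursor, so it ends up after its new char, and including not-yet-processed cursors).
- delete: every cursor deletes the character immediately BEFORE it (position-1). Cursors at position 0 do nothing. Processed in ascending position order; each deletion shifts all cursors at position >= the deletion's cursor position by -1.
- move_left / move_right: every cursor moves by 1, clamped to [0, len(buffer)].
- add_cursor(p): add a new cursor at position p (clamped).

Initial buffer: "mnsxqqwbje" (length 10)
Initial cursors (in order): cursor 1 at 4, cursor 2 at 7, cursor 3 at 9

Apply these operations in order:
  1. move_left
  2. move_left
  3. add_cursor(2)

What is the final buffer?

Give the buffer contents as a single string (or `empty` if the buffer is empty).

After op 1 (move_left): buffer="mnsxqqwbje" (len 10), cursors c1@3 c2@6 c3@8, authorship ..........
After op 2 (move_left): buffer="mnsxqqwbje" (len 10), cursors c1@2 c2@5 c3@7, authorship ..........
After op 3 (add_cursor(2)): buffer="mnsxqqwbje" (len 10), cursors c1@2 c4@2 c2@5 c3@7, authorship ..........

Answer: mnsxqqwbje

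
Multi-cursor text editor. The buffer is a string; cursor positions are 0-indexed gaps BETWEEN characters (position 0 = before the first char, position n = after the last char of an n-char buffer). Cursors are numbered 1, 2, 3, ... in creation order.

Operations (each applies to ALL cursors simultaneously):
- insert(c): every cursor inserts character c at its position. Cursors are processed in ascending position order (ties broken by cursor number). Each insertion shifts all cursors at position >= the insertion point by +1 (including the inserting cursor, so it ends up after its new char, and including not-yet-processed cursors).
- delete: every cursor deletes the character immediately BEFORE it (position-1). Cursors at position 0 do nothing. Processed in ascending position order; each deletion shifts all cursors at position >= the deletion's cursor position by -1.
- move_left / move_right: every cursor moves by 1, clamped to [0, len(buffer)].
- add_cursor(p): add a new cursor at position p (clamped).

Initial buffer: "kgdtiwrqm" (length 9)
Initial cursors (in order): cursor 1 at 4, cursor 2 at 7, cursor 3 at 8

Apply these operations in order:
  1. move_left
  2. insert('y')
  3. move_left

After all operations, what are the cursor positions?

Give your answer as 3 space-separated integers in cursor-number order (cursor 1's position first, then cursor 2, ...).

Answer: 3 7 9

Derivation:
After op 1 (move_left): buffer="kgdtiwrqm" (len 9), cursors c1@3 c2@6 c3@7, authorship .........
After op 2 (insert('y')): buffer="kgdytiwyryqm" (len 12), cursors c1@4 c2@8 c3@10, authorship ...1...2.3..
After op 3 (move_left): buffer="kgdytiwyryqm" (len 12), cursors c1@3 c2@7 c3@9, authorship ...1...2.3..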